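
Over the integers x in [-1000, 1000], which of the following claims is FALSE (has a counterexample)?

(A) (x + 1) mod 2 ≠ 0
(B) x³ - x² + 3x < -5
(A) x = 1: LHS = (1 + 1) mod 2 = 2 mod 2 = 0; 0 ≠ 0 — FAILS
(B) x = 0: LHS = 0³ - 0² + 3·0 = 0; 0 < -5 — FAILS

Answer: Both A and B are false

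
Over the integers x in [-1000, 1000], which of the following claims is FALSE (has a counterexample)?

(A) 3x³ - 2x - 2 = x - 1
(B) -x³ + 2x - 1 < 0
(A) x = 0: LHS = 3·0³ - 2·0 - 2 = -2, RHS = 0 - 1 = -1; -2 = -1 — FAILS
(B) x = 1: LHS = -1³ + 2·1 - 1 = 0; 0 < 0 — FAILS

Answer: Both A and B are false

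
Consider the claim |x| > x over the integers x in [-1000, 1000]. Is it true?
The claim fails at x = 0:
x = 0: LHS = |0| = 0; 0 > 0 — FAILS

Because a single integer refutes it, the statement is false.

Answer: False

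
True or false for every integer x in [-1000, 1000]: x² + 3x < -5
The claim fails at x = 0:
x = 0: LHS = 0² + 3·0 = 0; 0 < -5 — FAILS

Because a single integer refutes it, the statement is false.

Answer: False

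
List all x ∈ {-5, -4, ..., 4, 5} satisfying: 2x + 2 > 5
Holds for: {2, 3, 4, 5}
Fails for: {-5, -4, -3, -2, -1, 0, 1}

Answer: {2, 3, 4, 5}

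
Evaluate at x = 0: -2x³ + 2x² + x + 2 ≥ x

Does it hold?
x = 0: LHS = -2·0³ + 2·0² + 0 + 2 = 2; 2 ≥ 0 — holds

The relation is satisfied at x = 0.

Answer: Yes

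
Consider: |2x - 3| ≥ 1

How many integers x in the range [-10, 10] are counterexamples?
Over all integers in [-10, 10], LHS − RHS is smallest at x = 1, where it equals 0:
x = 1: LHS = |2·1 - 3| = |-1| = 1; 1 ≥ 1 — holds
At the ends of the range:
x = -10: LHS = |2·(-10) - 3| = |-23| = 23; 23 ≥ 1 — holds
x = 10: LHS = |2·10 - 3| = |17| = 17; 17 ≥ 1 — holds
Hence LHS − RHS is never negative, i.e. LHS ≥ RHS throughout, so the relation holds for every integer in [-10, 10].

No counterexample appears in that range.

Answer: 0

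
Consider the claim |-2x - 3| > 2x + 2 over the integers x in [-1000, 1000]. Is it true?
Over all integers in [-1000, 1000], LHS − RHS is smallest at x = 0, where it equals 1:
x = 0: LHS = |-2·0 - 3| = |-3| = 3, RHS = 2·0 + 2 = 2; 3 > 2 — holds
At the ends of the range:
x = -1000: LHS = |-2·(-1000) - 3| = |1997| = 1997, RHS = 2·(-1000) + 2 = -1998; 1997 > -1998 — holds
x = 1000: LHS = |-2·1000 - 3| = |-2003| = 2003, RHS = 2·1000 + 2 = 2002; 2003 > 2002 — holds
Hence LHS − RHS is never zero or negative, i.e. LHS > RHS throughout, so the relation holds for every integer in [-1000, 1000].

No counterexample exists.

Answer: True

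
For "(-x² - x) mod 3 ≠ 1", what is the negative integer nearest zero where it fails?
Testing negative integers from -1 downward:
x = -1: LHS = (-(-1)² - (-1)) mod 3 = 0 mod 3 = 0; 0 ≠ 1 — holds
x = -2: LHS = (-(-2)² - (-2)) mod 3 = (-2) mod 3 = 1; 1 ≠ 1 — FAILS  ← closest negative counterexample to 0

Answer: x = -2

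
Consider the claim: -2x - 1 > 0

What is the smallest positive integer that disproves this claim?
Testing positive integers:
x = 1: LHS = -2·1 - 1 = -3; -3 > 0 — FAILS  ← smallest positive counterexample

Answer: x = 1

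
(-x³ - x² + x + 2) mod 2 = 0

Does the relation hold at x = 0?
x = 0: LHS = (-0³ - 0² + 0 + 2) mod 2 = 2 mod 2 = 0; 0 = 0 — holds

The relation is satisfied at x = 0.

Answer: Yes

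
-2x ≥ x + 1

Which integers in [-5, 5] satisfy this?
Holds for: {-5, -4, -3, -2, -1}
Fails for: {0, 1, 2, 3, 4, 5}

Answer: {-5, -4, -3, -2, -1}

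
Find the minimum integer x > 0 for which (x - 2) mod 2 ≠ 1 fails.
Testing positive integers:
x = 1: LHS = (1 - 2) mod 2 = (-1) mod 2 = 1; 1 ≠ 1 — FAILS  ← smallest positive counterexample

Answer: x = 1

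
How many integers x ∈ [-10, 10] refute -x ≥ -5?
Counterexamples in [-10, 10]: {6, 7, 8, 9, 10}.

Counting them gives 5 values.

Answer: 5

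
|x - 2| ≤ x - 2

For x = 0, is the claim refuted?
Substitute x = 0 into the relation:
x = 0: LHS = |0 - 2| = |-2| = 2, RHS = 0 - 2 = -2; 2 ≤ -2 — FAILS

Since the claim fails at x = 0, this value is a counterexample.

Answer: Yes, x = 0 is a counterexample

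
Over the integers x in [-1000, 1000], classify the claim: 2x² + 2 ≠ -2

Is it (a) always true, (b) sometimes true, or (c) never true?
Over all integers in [-1000, 1000], LHS − RHS is always positive; it is smallest at x = 0, where it equals 4:
x = 0: LHS = 2·0² + 2 = 2; 2 ≠ -2 — holds
At the ends of the range:
x = -1000: LHS = 2·(-1000)² + 2 = 2000002; 2000002 ≠ -2 — holds
x = 1000: LHS = 2·1000² + 2 = 2000002; 2000002 ≠ -2 — holds
Hence LHS − RHS is never 0, i.e. the two sides are never equal, so the relation holds for every integer in [-1000, 1000].

No counterexample exists.

Answer: Always true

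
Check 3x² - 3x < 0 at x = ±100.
x = 100: LHS = 3·100² - 3·100 = 29700; 29700 < 0 — FAILS
x = -100: LHS = 3·(-100)² - 3·(-100) = 30300; 30300 < 0 — FAILS

Answer: No, fails for both x = 100 and x = -100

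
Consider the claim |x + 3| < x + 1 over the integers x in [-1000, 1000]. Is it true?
The claim fails at x = 0:
x = 0: LHS = |0 + 3| = |3| = 3, RHS = 0 + 1 = 1; 3 < 1 — FAILS

Because a single integer refutes it, the statement is false.

Answer: False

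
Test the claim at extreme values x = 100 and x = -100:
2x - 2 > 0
x = 100: LHS = 2·100 - 2 = 198; 198 > 0 — holds
x = -100: LHS = 2·(-100) - 2 = -202; -202 > 0 — FAILS

Answer: Partially: holds for x = 100, fails for x = -100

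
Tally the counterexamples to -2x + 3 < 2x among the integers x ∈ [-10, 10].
Counterexamples in [-10, 10]: {-10, -9, -8, -7, -6, -5, -4, -3, -2, -1, 0}.

Counting them gives 11 values.

Answer: 11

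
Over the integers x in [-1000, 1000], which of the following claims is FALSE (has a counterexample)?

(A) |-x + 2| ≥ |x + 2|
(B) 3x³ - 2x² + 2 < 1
(A) x = 1: LHS = |-1 + 2| = |1| = 1, RHS = |1 + 2| = |3| = 3; 1 ≥ 3 — FAILS
(B) x = 0: LHS = 3·0³ - 2·0² + 2 = 2; 2 < 1 — FAILS

Answer: Both A and B are false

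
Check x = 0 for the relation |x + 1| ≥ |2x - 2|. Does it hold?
x = 0: LHS = |0 + 1| = |1| = 1, RHS = |2·0 - 2| = |-2| = 2; 1 ≥ 2 — FAILS

The relation fails at x = 0, so x = 0 is a counterexample.

Answer: No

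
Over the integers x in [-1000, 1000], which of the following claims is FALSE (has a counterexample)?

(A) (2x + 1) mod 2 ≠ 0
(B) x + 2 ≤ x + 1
(A) For a polynomial with integer coefficients, its value mod 2 depends only on x mod 2, so it suffices to check one representative of each residue class, x = 0, 1:
x = 0: LHS = (2·0 + 1) mod 2 = 1 mod 2 = 1; 1 ≠ 0 — holds
x = 1: LHS = (2·1 + 1) mod 2 = 3 mod 2 = 1; 1 ≠ 0 — holds
The relation holds in every residue class, so the relation holds for every integer in [-1000, 1000].

(B) x = 0: LHS = 0 + 2 = 2, RHS = 0 + 1 = 1; 2 ≤ 1 — FAILS

Only (B) has a counterexample.

Answer: B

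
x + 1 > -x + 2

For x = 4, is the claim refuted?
Substitute x = 4 into the relation:
x = 4: LHS = 4 + 1 = 5, RHS = -4 + 2 = -2; 5 > -2 — holds

The claim holds here, so x = 4 is not a counterexample. (A counterexample exists elsewhere, e.g. x = 0.)

Answer: No, x = 4 is not a counterexample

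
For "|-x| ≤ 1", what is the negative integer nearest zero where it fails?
Testing negative integers from -1 downward:
x = -1: LHS = |-(-1)| = |1| = 1; 1 ≤ 1 — holds
x = -2: LHS = |-(-2)| = |2| = 2; 2 ≤ 1 — FAILS  ← closest negative counterexample to 0

Answer: x = -2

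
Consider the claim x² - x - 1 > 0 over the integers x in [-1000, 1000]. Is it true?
The claim fails at x = 0:
x = 0: LHS = 0² - 0 - 1 = -1; -1 > 0 — FAILS

Because a single integer refutes it, the statement is false.

Answer: False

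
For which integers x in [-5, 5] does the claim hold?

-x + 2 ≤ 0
Holds for: {2, 3, 4, 5}
Fails for: {-5, -4, -3, -2, -1, 0, 1}

Answer: {2, 3, 4, 5}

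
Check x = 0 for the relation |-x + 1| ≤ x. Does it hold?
x = 0: LHS = |-0 + 1| = |1| = 1; 1 ≤ 0 — FAILS

The relation fails at x = 0, so x = 0 is a counterexample.

Answer: No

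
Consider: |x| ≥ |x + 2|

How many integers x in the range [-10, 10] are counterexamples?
Counterexamples in [-10, 10]: {0, 1, 2, 3, 4, 5, 6, 7, 8, 9, 10}.

Counting them gives 11 values.

Answer: 11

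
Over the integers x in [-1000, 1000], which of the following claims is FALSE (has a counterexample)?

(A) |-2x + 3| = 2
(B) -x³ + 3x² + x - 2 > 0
(A) x = 0: LHS = |-2·0 + 3| = |3| = 3; 3 = 2 — FAILS
(B) x = 0: LHS = -0³ + 3·0² + 0 - 2 = -2; -2 > 0 — FAILS

Answer: Both A and B are false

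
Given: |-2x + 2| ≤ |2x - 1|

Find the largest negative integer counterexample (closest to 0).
Testing negative integers from -1 downward:
x = -1: LHS = |-2·(-1) + 2| = |4| = 4, RHS = |2·(-1) - 1| = |-3| = 3; 4 ≤ 3 — FAILS  ← closest negative counterexample to 0

Answer: x = -1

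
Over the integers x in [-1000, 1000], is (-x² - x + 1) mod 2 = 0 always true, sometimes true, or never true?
For a polynomial with integer coefficients, its value mod 2 depends only on x mod 2, so it suffices to check one representative of each residue class, x = 0, 1:
x = 0: LHS = (-0² - 0 + 1) mod 2 = 1 mod 2 = 1; 1 = 0 — FAILS
x = 1: LHS = (-1² - 1 + 1) mod 2 = (-1) mod 2 = 1; 1 = 0 — FAILS
The relation fails in every residue class, so the claimed relation (=) fails for every integer in [-1000, 1000].

No integer in the range satisfies it.

Answer: Never true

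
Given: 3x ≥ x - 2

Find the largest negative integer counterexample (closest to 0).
Testing negative integers from -1 downward:
x = -1: LHS = 3·(-1) = -3, RHS = (-1) - 2 = -3; -3 ≥ -3 — holds
x = -2: LHS = 3·(-2) = -6, RHS = (-2) - 2 = -4; -6 ≥ -4 — FAILS  ← closest negative counterexample to 0

Answer: x = -2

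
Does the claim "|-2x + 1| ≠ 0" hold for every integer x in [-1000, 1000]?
Over all integers in [-1000, 1000], LHS − RHS is always positive; it is smallest at x = 0, where it equals 1:
x = 0: LHS = |-2·0 + 1| = |1| = 1; 1 ≠ 0 — holds
At the ends of the range:
x = -1000: LHS = |-2·(-1000) + 1| = |2001| = 2001; 2001 ≠ 0 — holds
x = 1000: LHS = |-2·1000 + 1| = |-1999| = 1999; 1999 ≠ 0 — holds
Hence LHS − RHS is never 0, i.e. the two sides are never equal, so the relation holds for every integer in [-1000, 1000].

No counterexample exists.

Answer: True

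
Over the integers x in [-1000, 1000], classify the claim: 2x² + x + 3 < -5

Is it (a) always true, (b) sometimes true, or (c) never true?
Over all integers in [-1000, 1000], LHS − RHS is smallest at x = 0, where it equals 8:
x = 0: LHS = 2·0² + 0 + 3 = 3; 3 < -5 — FAILS
At the ends of the range:
x = -1000: LHS = 2·(-1000)² + (-1000) + 3 = 1999003; 1999003 < -5 — FAILS
x = 1000: LHS = 2·1000² + 1000 + 3 = 2001003; 2001003 < -5 — FAILS
Hence LHS − RHS is never negative, i.e. LHS ≥ RHS throughout, so the claimed relation (<) fails for every integer in [-1000, 1000].

No integer in the range satisfies it.

Answer: Never true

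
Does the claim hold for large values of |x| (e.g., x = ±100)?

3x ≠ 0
x = 100: LHS = 3·100 = 300; 300 ≠ 0 — holds
x = -100: LHS = 3·(-100) = -300; -300 ≠ 0 — holds

Answer: Yes, holds for both x = 100 and x = -100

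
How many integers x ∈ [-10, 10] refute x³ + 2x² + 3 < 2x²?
Counterexamples in [-10, 10]: {-1, 0, 1, 2, 3, 4, 5, 6, 7, 8, 9, 10}.

Counting them gives 12 values.

Answer: 12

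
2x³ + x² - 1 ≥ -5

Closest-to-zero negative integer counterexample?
Testing negative integers from -1 downward:
x = -1: LHS = 2·(-1)³ + (-1)² - 1 = -2; -2 ≥ -5 — holds
x = -2: LHS = 2·(-2)³ + (-2)² - 1 = -13; -13 ≥ -5 — FAILS  ← closest negative counterexample to 0

Answer: x = -2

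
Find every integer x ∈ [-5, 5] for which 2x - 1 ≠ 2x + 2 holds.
Over all integers in [-5, 5], LHS − RHS is always negative; it is closest to 0 at x = 0, where it equals -3:
x = 0: LHS = 2·0 - 1 = -1, RHS = 2·0 + 2 = 2; -1 ≠ 2 — holds
At the ends of the range:
x = -5: LHS = 2·(-5) - 1 = -11, RHS = 2·(-5) + 2 = -8; -11 ≠ -8 — holds
x = 5: LHS = 2·5 - 1 = 9, RHS = 2·5 + 2 = 12; 9 ≠ 12 — holds
Hence LHS − RHS is never 0, i.e. the two sides are never equal, so the relation holds for every integer in [-5, 5].

Answer: All integers in [-5, 5]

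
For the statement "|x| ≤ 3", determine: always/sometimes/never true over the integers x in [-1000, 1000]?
Holds at x = 0: LHS = |0| = 0; 0 ≤ 3 — holds
Fails at x = 4: LHS = |4| = 4; 4 ≤ 3 — FAILS
It is satisfied by some integers in the range but not all.

Answer: Sometimes true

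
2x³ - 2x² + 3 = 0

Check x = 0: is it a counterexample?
Substitute x = 0 into the relation:
x = 0: LHS = 2·0³ - 2·0² + 3 = 3; 3 = 0 — FAILS

Since the claim fails at x = 0, this value is a counterexample.

Answer: Yes, x = 0 is a counterexample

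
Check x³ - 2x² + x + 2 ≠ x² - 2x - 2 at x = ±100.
x = 100: LHS = 100³ - 2·100² + 100 + 2 = 980102, RHS = 100² - 2·100 - 2 = 9798; 980102 ≠ 9798 — holds
x = -100: LHS = (-100)³ - 2·(-100)² + (-100) + 2 = -1020098, RHS = (-100)² - 2·(-100) - 2 = 10198; -1020098 ≠ 10198 — holds

Answer: Yes, holds for both x = 100 and x = -100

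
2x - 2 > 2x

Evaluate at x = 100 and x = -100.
x = 100: LHS = 2·100 - 2 = 198, RHS = 2·100 = 200; 198 > 200 — FAILS
x = -100: LHS = 2·(-100) - 2 = -202, RHS = 2·(-100) = -200; -202 > -200 — FAILS

Answer: No, fails for both x = 100 and x = -100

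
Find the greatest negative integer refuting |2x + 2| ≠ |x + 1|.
Testing negative integers from -1 downward:
x = -1: LHS = |2·(-1) + 2| = |0| = 0, RHS = |(-1) + 1| = |0| = 0; 0 ≠ 0 — FAILS  ← closest negative counterexample to 0

Answer: x = -1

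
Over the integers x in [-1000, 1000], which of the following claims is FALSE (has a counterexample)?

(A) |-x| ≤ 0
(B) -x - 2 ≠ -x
(A) x = 1: LHS = |-1| = 1; 1 ≤ 0 — FAILS

(B) Over all integers in [-1000, 1000], LHS − RHS is always negative; it is closest to 0 at x = 0, where it equals -2:
x = 0: LHS = -0 - 2 = -2, RHS = -0 = 0; -2 ≠ 0 — holds
At the ends of the range:
x = -1000: LHS = -(-1000) - 2 = 998, RHS = -(-1000) = 1000; 998 ≠ 1000 — holds
x = 1000: LHS = -1000 - 2 = -1002; -1002 ≠ -1000 — holds
Hence LHS − RHS is never 0, i.e. the two sides are never equal, so the relation holds for every integer in [-1000, 1000].

Only (A) has a counterexample.

Answer: A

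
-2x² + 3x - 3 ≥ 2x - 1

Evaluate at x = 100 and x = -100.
x = 100: LHS = -2·100² + 3·100 - 3 = -19703, RHS = 2·100 - 1 = 199; -19703 ≥ 199 — FAILS
x = -100: LHS = -2·(-100)² + 3·(-100) - 3 = -20303, RHS = 2·(-100) - 1 = -201; -20303 ≥ -201 — FAILS

Answer: No, fails for both x = 100 and x = -100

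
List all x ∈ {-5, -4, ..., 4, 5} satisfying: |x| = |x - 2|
Holds for: {1}
Fails for: {-5, -4, -3, -2, -1, 0, 2, 3, 4, 5}

Answer: {1}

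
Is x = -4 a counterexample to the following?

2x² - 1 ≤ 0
Substitute x = -4 into the relation:
x = -4: LHS = 2·(-4)² - 1 = 31; 31 ≤ 0 — FAILS

Since the claim fails at x = -4, this value is a counterexample.

Answer: Yes, x = -4 is a counterexample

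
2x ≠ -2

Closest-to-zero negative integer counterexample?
Testing negative integers from -1 downward:
x = -1: LHS = 2·(-1) = -2; -2 ≠ -2 — FAILS  ← closest negative counterexample to 0

Answer: x = -1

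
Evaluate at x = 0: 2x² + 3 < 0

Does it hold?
x = 0: LHS = 2·0² + 3 = 3; 3 < 0 — FAILS

The relation fails at x = 0, so x = 0 is a counterexample.

Answer: No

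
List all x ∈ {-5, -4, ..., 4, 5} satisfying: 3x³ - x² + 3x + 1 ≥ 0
Holds for: {0, 1, 2, 3, 4, 5}
Fails for: {-5, -4, -3, -2, -1}

Answer: {0, 1, 2, 3, 4, 5}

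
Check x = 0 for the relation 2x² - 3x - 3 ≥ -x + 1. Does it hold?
x = 0: LHS = 2·0² - 3·0 - 3 = -3, RHS = -0 + 1 = 1; -3 ≥ 1 — FAILS

The relation fails at x = 0, so x = 0 is a counterexample.

Answer: No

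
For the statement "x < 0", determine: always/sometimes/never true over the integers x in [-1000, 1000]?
Holds at x = -1: -1 < 0 — holds
Fails at x = 0: 0 < 0 — FAILS
It is satisfied by some integers in the range but not all.

Answer: Sometimes true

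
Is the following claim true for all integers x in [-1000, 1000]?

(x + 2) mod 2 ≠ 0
The claim fails at x = 0:
x = 0: LHS = (0 + 2) mod 2 = 2 mod 2 = 0; 0 ≠ 0 — FAILS

Because a single integer refutes it, the statement is false.

Answer: False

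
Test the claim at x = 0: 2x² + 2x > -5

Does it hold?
x = 0: LHS = 2·0² + 2·0 = 0; 0 > -5 — holds

The relation is satisfied at x = 0.

Answer: Yes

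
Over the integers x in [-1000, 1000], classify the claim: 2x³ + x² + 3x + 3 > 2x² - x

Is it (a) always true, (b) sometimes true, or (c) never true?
Holds at x = 0: LHS = 2·0³ + 0² + 3·0 + 3 = 3, RHS = 2·0² - 0 = 0; 3 > 0 — holds
Fails at x = -1: LHS = 2·(-1)³ + (-1)² + 3·(-1) + 3 = -1, RHS = 2·(-1)² - (-1) = 3; -1 > 3 — FAILS
It is satisfied by some integers in the range but not all.

Answer: Sometimes true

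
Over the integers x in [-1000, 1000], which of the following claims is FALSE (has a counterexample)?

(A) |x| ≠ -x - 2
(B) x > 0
(A) Over all integers in [-1000, 1000], LHS − RHS is always positive; it is smallest at x = 0, where it equals 2:
x = 0: LHS = |0| = 0, RHS = -0 - 2 = -2; 0 ≠ -2 — holds
At the ends of the range:
x = -1000: LHS = |-1000| = 1000, RHS = -(-1000) - 2 = 998; 1000 ≠ 998 — holds
x = 1000: LHS = |1000| = 1000, RHS = -1000 - 2 = -1002; 1000 ≠ -1002 — holds
Hence LHS − RHS is never 0, i.e. the two sides are never equal, so the relation holds for every integer in [-1000, 1000].

(B) x = 0: 0 > 0 — FAILS

Only (B) has a counterexample.

Answer: B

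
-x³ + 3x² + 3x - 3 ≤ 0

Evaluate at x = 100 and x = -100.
x = 100: LHS = -100³ + 3·100² + 3·100 - 3 = -969703; -969703 ≤ 0 — holds
x = -100: LHS = -(-100)³ + 3·(-100)² + 3·(-100) - 3 = 1029697; 1029697 ≤ 0 — FAILS

Answer: Partially: holds for x = 100, fails for x = -100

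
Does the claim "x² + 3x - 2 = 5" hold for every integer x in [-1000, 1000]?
The claim fails at x = 0:
x = 0: LHS = 0² + 3·0 - 2 = -2; -2 = 5 — FAILS

Because a single integer refutes it, the statement is false.

Answer: False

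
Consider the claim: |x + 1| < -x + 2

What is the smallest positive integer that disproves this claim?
Testing positive integers:
x = 1: LHS = |1 + 1| = |2| = 2, RHS = -1 + 2 = 1; 2 < 1 — FAILS  ← smallest positive counterexample

Answer: x = 1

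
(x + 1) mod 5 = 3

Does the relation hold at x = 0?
x = 0: LHS = (0 + 1) mod 5 = 1 mod 5 = 1; 1 = 3 — FAILS

The relation fails at x = 0, so x = 0 is a counterexample.

Answer: No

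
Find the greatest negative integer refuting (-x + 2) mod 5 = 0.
Testing negative integers from -1 downward:
x = -1: LHS = (-(-1) + 2) mod 5 = 3 mod 5 = 3; 3 = 0 — FAILS  ← closest negative counterexample to 0

Answer: x = -1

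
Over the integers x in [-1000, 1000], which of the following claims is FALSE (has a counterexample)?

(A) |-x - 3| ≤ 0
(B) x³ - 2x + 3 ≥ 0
(A) x = 0: LHS = |-0 - 3| = |-3| = 3; 3 ≤ 0 — FAILS
(B) x = -2: LHS = (-2)³ - 2·(-2) + 3 = -1; -1 ≥ 0 — FAILS

Answer: Both A and B are false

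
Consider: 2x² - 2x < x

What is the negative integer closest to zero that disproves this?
Testing negative integers from -1 downward:
x = -1: LHS = 2·(-1)² - 2·(-1) = 4; 4 < -1 — FAILS  ← closest negative counterexample to 0

Answer: x = -1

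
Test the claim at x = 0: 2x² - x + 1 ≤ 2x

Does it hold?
x = 0: LHS = 2·0² - 0 + 1 = 1, RHS = 2·0 = 0; 1 ≤ 0 — FAILS

The relation fails at x = 0, so x = 0 is a counterexample.

Answer: No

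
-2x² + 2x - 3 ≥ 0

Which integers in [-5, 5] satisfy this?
Over all integers in [-5, 5], LHS − RHS is largest at x = 0, where it equals -3:
x = 0: LHS = -2·0² + 2·0 - 3 = -3; -3 ≥ 0 — FAILS
At the ends of the range:
x = -5: LHS = -2·(-5)² + 2·(-5) - 3 = -63; -63 ≥ 0 — FAILS
x = 5: LHS = -2·5² + 2·5 - 3 = -43; -43 ≥ 0 — FAILS
Hence LHS − RHS is never zero or positive, i.e. LHS < RHS throughout, so the claimed relation (≥) fails for every integer in [-5, 5].

Answer: None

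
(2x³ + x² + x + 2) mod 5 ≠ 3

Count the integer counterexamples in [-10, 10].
Counterexamples in [-10, 10]: {-7, -2, 3, 8}.

Counting them gives 4 values.

Answer: 4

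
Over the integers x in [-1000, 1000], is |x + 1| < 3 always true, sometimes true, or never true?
Holds at x = 0: LHS = |0 + 1| = |1| = 1; 1 < 3 — holds
Fails at x = 2: LHS = |2 + 1| = |3| = 3; 3 < 3 — FAILS
It is satisfied by some integers in the range but not all.

Answer: Sometimes true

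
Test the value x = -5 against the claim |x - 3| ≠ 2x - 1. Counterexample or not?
Substitute x = -5 into the relation:
x = -5: LHS = |(-5) - 3| = |-8| = 8, RHS = 2·(-5) - 1 = -11; 8 ≠ -11 — holds

The relation holds at x = -5, so it is not a counterexample.

Answer: No, x = -5 is not a counterexample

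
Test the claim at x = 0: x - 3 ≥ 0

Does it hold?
x = 0: LHS = 0 - 3 = -3; -3 ≥ 0 — FAILS

The relation fails at x = 0, so x = 0 is a counterexample.

Answer: No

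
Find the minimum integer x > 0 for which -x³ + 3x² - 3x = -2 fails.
Testing positive integers:
x = 1: LHS = -1³ + 3·1² - 3·1 = -1; -1 = -2 — FAILS  ← smallest positive counterexample

Answer: x = 1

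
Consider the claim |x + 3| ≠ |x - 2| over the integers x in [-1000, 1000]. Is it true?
Track d = LHS − RHS over the integers in [-1000, 1000]. Equality would need d = 0, but d changes sign only between consecutive integers, jumping over 0:
x = -1: LHS = |(-1) + 3| = |2| = 2, RHS = |(-1) - 2| = |-3| = 3; 2 ≠ 3 — holds  (d = -1)
x = 0: LHS = |0 + 3| = |3| = 3, RHS = |0 - 2| = |-2| = 2; 3 ≠ 2 — holds  (d = 1)
Away from these crossings d keeps a constant sign, and checking every integer in [-1000, 1000] confirms d ≠ 0 throughout. Hence the two sides are never equal, so the relation holds for every integer in [-1000, 1000].

No counterexample exists.

Answer: True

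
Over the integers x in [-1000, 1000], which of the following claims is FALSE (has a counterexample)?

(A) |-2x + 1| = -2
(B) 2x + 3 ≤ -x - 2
(A) x = 0: LHS = |-2·0 + 1| = |1| = 1; 1 = -2 — FAILS
(B) x = 0: LHS = 2·0 + 3 = 3, RHS = -0 - 2 = -2; 3 ≤ -2 — FAILS

Answer: Both A and B are false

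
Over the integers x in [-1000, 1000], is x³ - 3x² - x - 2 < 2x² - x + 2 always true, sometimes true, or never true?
Holds at x = 0: LHS = 0³ - 3·0² - 0 - 2 = -2, RHS = 2·0² - 0 + 2 = 2; -2 < 2 — holds
Fails at x = 6: LHS = 6³ - 3·6² - 6 - 2 = 100, RHS = 2·6² - 6 + 2 = 68; 100 < 68 — FAILS
It is satisfied by some integers in the range but not all.

Answer: Sometimes true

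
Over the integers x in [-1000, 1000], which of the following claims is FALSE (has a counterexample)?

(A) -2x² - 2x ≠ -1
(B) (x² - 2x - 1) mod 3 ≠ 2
(A) Track d = LHS − RHS over the integers in [-1000, 1000]. Equality would need d = 0, but d changes sign only between consecutive integers, jumping over 0:
x = -2: LHS = -2·(-2)² - 2·(-2) = -4; -4 ≠ -1 — holds  (d = -3)
x = -1: LHS = -2·(-1)² - 2·(-1) = 0; 0 ≠ -1 — holds  (d = 1)
x = 0: LHS = -2·0² - 2·0 = 0; 0 ≠ -1 — holds  (d = 1)
x = 1: LHS = -2·1² - 2·1 = -4; -4 ≠ -1 — holds  (d = -3)
Away from these crossings d keeps a constant sign, and checking every integer in [-1000, 1000] confirms d ≠ 0 throughout. Hence the two sides are never equal, so the relation holds for every integer in [-1000, 1000].

(B) x = 0: LHS = (0² - 2·0 - 1) mod 3 = (-1) mod 3 = 2; 2 ≠ 2 — FAILS

Only (B) has a counterexample.

Answer: B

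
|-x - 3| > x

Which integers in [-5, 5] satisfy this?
Over all integers in [-5, 5], LHS − RHS is smallest at x = 0, where it equals 3:
x = 0: LHS = |-0 - 3| = |-3| = 3; 3 > 0 — holds
At the ends of the range:
x = -5: LHS = |-(-5) - 3| = |2| = 2; 2 > -5 — holds
x = 5: LHS = |-5 - 3| = |-8| = 8; 8 > 5 — holds
Hence LHS − RHS is never zero or negative, i.e. LHS > RHS throughout, so the relation holds for every integer in [-5, 5].

Answer: All integers in [-5, 5]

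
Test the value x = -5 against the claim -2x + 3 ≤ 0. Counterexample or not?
Substitute x = -5 into the relation:
x = -5: LHS = -2·(-5) + 3 = 13; 13 ≤ 0 — FAILS

Since the claim fails at x = -5, this value is a counterexample.

Answer: Yes, x = -5 is a counterexample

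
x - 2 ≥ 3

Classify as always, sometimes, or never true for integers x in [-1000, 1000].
Holds at x = 5: LHS = 5 - 2 = 3; 3 ≥ 3 — holds
Fails at x = 0: LHS = 0 - 2 = -2; -2 ≥ 3 — FAILS
It is satisfied by some integers in the range but not all.

Answer: Sometimes true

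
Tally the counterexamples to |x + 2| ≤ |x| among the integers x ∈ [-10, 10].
Counterexamples in [-10, 10]: {0, 1, 2, 3, 4, 5, 6, 7, 8, 9, 10}.

Counting them gives 11 values.

Answer: 11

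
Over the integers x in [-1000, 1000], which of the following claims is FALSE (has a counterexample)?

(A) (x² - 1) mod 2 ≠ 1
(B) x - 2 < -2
(A) x = 0: LHS = (0² - 1) mod 2 = (-1) mod 2 = 1; 1 ≠ 1 — FAILS
(B) x = 0: LHS = 0 - 2 = -2; -2 < -2 — FAILS

Answer: Both A and B are false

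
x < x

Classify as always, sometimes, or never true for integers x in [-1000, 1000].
Over all integers in [-1000, 1000], LHS − RHS is smallest at x = 0, where it equals 0:
x = 0: 0 < 0 — FAILS
At the ends of the range:
x = -1000: -1000 < -1000 — FAILS
x = 1000: 1000 < 1000 — FAILS
Hence LHS − RHS is never negative, i.e. LHS ≥ RHS throughout, so the claimed relation (<) fails for every integer in [-1000, 1000].

No integer in the range satisfies it.

Answer: Never true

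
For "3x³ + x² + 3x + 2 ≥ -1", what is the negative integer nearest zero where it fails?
Testing negative integers from -1 downward:
x = -1: LHS = 3·(-1)³ + (-1)² + 3·(-1) + 2 = -3; -3 ≥ -1 — FAILS  ← closest negative counterexample to 0

Answer: x = -1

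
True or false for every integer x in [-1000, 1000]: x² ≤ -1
The claim fails at x = 0:
x = 0: LHS = 0² = 0; 0 ≤ -1 — FAILS

Because a single integer refutes it, the statement is false.

Answer: False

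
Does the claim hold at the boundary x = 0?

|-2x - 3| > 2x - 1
x = 0: LHS = |-2·0 - 3| = |-3| = 3, RHS = 2·0 - 1 = -1; 3 > -1 — holds

The relation is satisfied at x = 0.

Answer: Yes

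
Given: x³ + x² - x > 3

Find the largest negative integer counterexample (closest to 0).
Testing negative integers from -1 downward:
x = -1: LHS = (-1)³ + (-1)² - (-1) = 1; 1 > 3 — FAILS  ← closest negative counterexample to 0

Answer: x = -1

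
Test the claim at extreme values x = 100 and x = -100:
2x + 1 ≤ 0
x = 100: LHS = 2·100 + 1 = 201; 201 ≤ 0 — FAILS
x = -100: LHS = 2·(-100) + 1 = -199; -199 ≤ 0 — holds

Answer: Partially: fails for x = 100, holds for x = -100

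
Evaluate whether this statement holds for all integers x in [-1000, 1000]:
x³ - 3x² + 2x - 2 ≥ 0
The claim fails at x = 0:
x = 0: LHS = 0³ - 3·0² + 2·0 - 2 = -2; -2 ≥ 0 — FAILS

Because a single integer refutes it, the statement is false.

Answer: False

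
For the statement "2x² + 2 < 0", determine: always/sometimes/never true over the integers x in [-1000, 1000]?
Over all integers in [-1000, 1000], LHS − RHS is smallest at x = 0, where it equals 2:
x = 0: LHS = 2·0² + 2 = 2; 2 < 0 — FAILS
At the ends of the range:
x = -1000: LHS = 2·(-1000)² + 2 = 2000002; 2000002 < 0 — FAILS
x = 1000: LHS = 2·1000² + 2 = 2000002; 2000002 < 0 — FAILS
Hence LHS − RHS is never negative, i.e. LHS ≥ RHS throughout, so the claimed relation (<) fails for every integer in [-1000, 1000].

No integer in the range satisfies it.

Answer: Never true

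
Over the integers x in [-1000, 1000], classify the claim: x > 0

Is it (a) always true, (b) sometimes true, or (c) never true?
Holds at x = 1: 1 > 0 — holds
Fails at x = 0: 0 > 0 — FAILS
It is satisfied by some integers in the range but not all.

Answer: Sometimes true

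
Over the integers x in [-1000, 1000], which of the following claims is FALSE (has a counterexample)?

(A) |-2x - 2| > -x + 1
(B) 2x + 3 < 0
(A) x = -1: LHS = |-2·(-1) - 2| = |0| = 0, RHS = -(-1) + 1 = 2; 0 > 2 — FAILS
(B) x = 0: LHS = 2·0 + 3 = 3; 3 < 0 — FAILS

Answer: Both A and B are false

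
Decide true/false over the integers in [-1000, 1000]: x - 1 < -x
The claim fails at x = 1:
x = 1: LHS = 1 - 1 = 0; 0 < -1 — FAILS

Because a single integer refutes it, the statement is false.

Answer: False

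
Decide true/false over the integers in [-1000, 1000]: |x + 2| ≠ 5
The claim fails at x = 3:
x = 3: LHS = |3 + 2| = |5| = 5; 5 ≠ 5 — FAILS

Because a single integer refutes it, the statement is false.

Answer: False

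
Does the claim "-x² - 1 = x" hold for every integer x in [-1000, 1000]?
The claim fails at x = 0:
x = 0: LHS = -0² - 1 = -1; -1 = 0 — FAILS

Because a single integer refutes it, the statement is false.

Answer: False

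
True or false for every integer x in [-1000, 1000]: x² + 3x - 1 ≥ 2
The claim fails at x = 0:
x = 0: LHS = 0² + 3·0 - 1 = -1; -1 ≥ 2 — FAILS

Because a single integer refutes it, the statement is false.

Answer: False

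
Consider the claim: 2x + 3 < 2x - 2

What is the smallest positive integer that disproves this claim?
Testing positive integers:
x = 1: LHS = 2·1 + 3 = 5, RHS = 2·1 - 2 = 0; 5 < 0 — FAILS  ← smallest positive counterexample

Answer: x = 1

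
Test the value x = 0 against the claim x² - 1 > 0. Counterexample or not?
Substitute x = 0 into the relation:
x = 0: LHS = 0² - 1 = -1; -1 > 0 — FAILS

Since the claim fails at x = 0, this value is a counterexample.

Answer: Yes, x = 0 is a counterexample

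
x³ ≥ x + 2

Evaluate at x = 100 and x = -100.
x = 100: LHS = 100³ = 1000000, RHS = 100 + 2 = 102; 1000000 ≥ 102 — holds
x = -100: LHS = (-100)³ = -1000000, RHS = (-100) + 2 = -98; -1000000 ≥ -98 — FAILS

Answer: Partially: holds for x = 100, fails for x = -100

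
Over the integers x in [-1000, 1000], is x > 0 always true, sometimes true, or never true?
Holds at x = 1: 1 > 0 — holds
Fails at x = 0: 0 > 0 — FAILS
It is satisfied by some integers in the range but not all.

Answer: Sometimes true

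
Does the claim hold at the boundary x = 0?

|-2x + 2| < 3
x = 0: LHS = |-2·0 + 2| = |2| = 2; 2 < 3 — holds

The relation is satisfied at x = 0.

Answer: Yes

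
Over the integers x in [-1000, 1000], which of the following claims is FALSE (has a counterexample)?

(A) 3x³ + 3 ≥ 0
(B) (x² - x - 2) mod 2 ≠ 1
(A) x = -2: LHS = 3·(-2)³ + 3 = -21; -21 ≥ 0 — FAILS

(B) For a polynomial with integer coefficients, its value mod 2 depends only on x mod 2, so it suffices to check one representative of each residue class, x = 0, 1:
x = 0: LHS = (0² - 0 - 2) mod 2 = (-2) mod 2 = 0; 0 ≠ 1 — holds
x = 1: LHS = (1² - 1 - 2) mod 2 = (-2) mod 2 = 0; 0 ≠ 1 — holds
The relation holds in every residue class, so the relation holds for every integer in [-1000, 1000].

Only (A) has a counterexample.

Answer: A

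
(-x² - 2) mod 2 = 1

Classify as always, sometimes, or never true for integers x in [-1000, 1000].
Holds at x = 1: LHS = (-1² - 2) mod 2 = (-3) mod 2 = 1; 1 = 1 — holds
Fails at x = 0: LHS = (-0² - 2) mod 2 = (-2) mod 2 = 0; 0 = 1 — FAILS
It is satisfied by some integers in the range but not all.

Answer: Sometimes true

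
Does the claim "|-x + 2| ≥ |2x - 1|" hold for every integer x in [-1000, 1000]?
The claim fails at x = 2:
x = 2: LHS = |-2 + 2| = |0| = 0, RHS = |2·2 - 1| = |3| = 3; 0 ≥ 3 — FAILS

Because a single integer refutes it, the statement is false.

Answer: False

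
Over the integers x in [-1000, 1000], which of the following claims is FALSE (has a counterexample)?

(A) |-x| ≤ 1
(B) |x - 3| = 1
(A) x = 2: LHS = |-2| = 2; 2 ≤ 1 — FAILS
(B) x = 0: LHS = |0 - 3| = |-3| = 3; 3 = 1 — FAILS

Answer: Both A and B are false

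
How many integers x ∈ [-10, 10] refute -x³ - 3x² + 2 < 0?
Counterexamples in [-10, 10]: {-10, -9, -8, -7, -6, -5, -4, -3, -1, 0}.

Counting them gives 10 values.

Answer: 10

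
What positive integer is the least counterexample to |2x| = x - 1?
Testing positive integers:
x = 1: LHS = |2·1| = |2| = 2, RHS = 1 - 1 = 0; 2 = 0 — FAILS  ← smallest positive counterexample

Answer: x = 1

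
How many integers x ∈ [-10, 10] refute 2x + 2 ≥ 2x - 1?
Over all integers in [-10, 10], LHS − RHS is smallest at x = 0, where it equals 3:
x = 0: LHS = 2·0 + 2 = 2, RHS = 2·0 - 1 = -1; 2 ≥ -1 — holds
At the ends of the range:
x = -10: LHS = 2·(-10) + 2 = -18, RHS = 2·(-10) - 1 = -21; -18 ≥ -21 — holds
x = 10: LHS = 2·10 + 2 = 22, RHS = 2·10 - 1 = 19; 22 ≥ 19 — holds
Hence LHS − RHS is never negative, i.e. LHS ≥ RHS throughout, so the relation holds for every integer in [-10, 10].

No counterexample appears in that range.

Answer: 0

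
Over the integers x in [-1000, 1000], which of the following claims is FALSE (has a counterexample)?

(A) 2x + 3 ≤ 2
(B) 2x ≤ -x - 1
(A) x = 0: LHS = 2·0 + 3 = 3; 3 ≤ 2 — FAILS
(B) x = 0: LHS = 2·0 = 0, RHS = -0 - 1 = -1; 0 ≤ -1 — FAILS

Answer: Both A and B are false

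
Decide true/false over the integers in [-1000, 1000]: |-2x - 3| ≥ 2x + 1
Over all integers in [-1000, 1000], LHS − RHS is smallest at x = 0, where it equals 2:
x = 0: LHS = |-2·0 - 3| = |-3| = 3, RHS = 2·0 + 1 = 1; 3 ≥ 1 — holds
At the ends of the range:
x = -1000: LHS = |-2·(-1000) - 3| = |1997| = 1997, RHS = 2·(-1000) + 1 = -1999; 1997 ≥ -1999 — holds
x = 1000: LHS = |-2·1000 - 3| = |-2003| = 2003, RHS = 2·1000 + 1 = 2001; 2003 ≥ 2001 — holds
Hence LHS − RHS is never negative, i.e. LHS ≥ RHS throughout, so the relation holds for every integer in [-1000, 1000].

No counterexample exists.

Answer: True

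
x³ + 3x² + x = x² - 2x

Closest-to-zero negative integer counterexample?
Testing negative integers from -1 downward:
x = -1: LHS = (-1)³ + 3·(-1)² + (-1) = 1, RHS = (-1)² - 2·(-1) = 3; 1 = 3 — FAILS  ← closest negative counterexample to 0

Answer: x = -1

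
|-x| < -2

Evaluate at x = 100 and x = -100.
x = 100: LHS = |-100| = 100; 100 < -2 — FAILS
x = -100: LHS = |-(-100)| = |100| = 100; 100 < -2 — FAILS

Answer: No, fails for both x = 100 and x = -100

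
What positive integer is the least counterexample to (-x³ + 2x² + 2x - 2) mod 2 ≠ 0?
Testing positive integers:
x = 1: LHS = (-1³ + 2·1² + 2·1 - 2) mod 2 = 1 mod 2 = 1; 1 ≠ 0 — holds
x = 2: LHS = (-2³ + 2·2² + 2·2 - 2) mod 2 = 2 mod 2 = 0; 0 ≠ 0 — FAILS  ← smallest positive counterexample

Answer: x = 2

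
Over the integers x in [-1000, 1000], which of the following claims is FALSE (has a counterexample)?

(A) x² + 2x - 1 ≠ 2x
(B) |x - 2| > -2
(A) x = 1: LHS = 1² + 2·1 - 1 = 2, RHS = 2·1 = 2; 2 ≠ 2 — FAILS

(B) An absolute value is never negative, so the left side is ≥ 0 for every x, while the right side is -2. Tightest case in [-1000, 1000] is x = 2:
x = 2: LHS = |2 - 2| = |0| = 0; 0 > -2 — holds
Hence LHS − RHS is never zero or negative, i.e. LHS > RHS throughout, so the relation holds for every integer in [-1000, 1000].

Only (A) has a counterexample.

Answer: A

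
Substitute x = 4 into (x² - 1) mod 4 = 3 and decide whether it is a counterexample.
Substitute x = 4 into the relation:
x = 4: LHS = (4² - 1) mod 4 = 15 mod 4 = 3; 3 = 3 — holds

The claim holds here, so x = 4 is not a counterexample. (A counterexample exists elsewhere, e.g. x = 1.)

Answer: No, x = 4 is not a counterexample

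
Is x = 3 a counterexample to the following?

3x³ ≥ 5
Substitute x = 3 into the relation:
x = 3: LHS = 3·3³ = 81; 81 ≥ 5 — holds

The claim holds here, so x = 3 is not a counterexample. (A counterexample exists elsewhere, e.g. x = 0.)

Answer: No, x = 3 is not a counterexample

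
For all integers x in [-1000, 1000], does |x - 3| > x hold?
The claim fails at x = 2:
x = 2: LHS = |2 - 3| = |-1| = 1; 1 > 2 — FAILS

Because a single integer refutes it, the statement is false.

Answer: False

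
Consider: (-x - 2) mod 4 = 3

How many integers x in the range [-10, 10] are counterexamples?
Counterexamples in [-10, 10]: {-10, -8, -7, -6, -4, -3, -2, 0, 1, 2, 4, 5, 6, 8, 9, 10}.

Counting them gives 16 values.

Answer: 16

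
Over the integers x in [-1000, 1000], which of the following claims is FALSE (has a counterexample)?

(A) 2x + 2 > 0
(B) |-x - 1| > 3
(A) x = -1: LHS = 2·(-1) + 2 = 0; 0 > 0 — FAILS
(B) x = 0: LHS = |-0 - 1| = |-1| = 1; 1 > 3 — FAILS

Answer: Both A and B are false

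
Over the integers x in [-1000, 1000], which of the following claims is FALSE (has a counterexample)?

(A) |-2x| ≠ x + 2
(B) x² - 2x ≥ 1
(A) x = 2: LHS = |-2·2| = |-4| = 4, RHS = 2 + 2 = 4; 4 ≠ 4 — FAILS
(B) x = 0: LHS = 0² - 2·0 = 0; 0 ≥ 1 — FAILS

Answer: Both A and B are false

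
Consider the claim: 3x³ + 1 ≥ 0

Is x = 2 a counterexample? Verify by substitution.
Substitute x = 2 into the relation:
x = 2: LHS = 3·2³ + 1 = 25; 25 ≥ 0 — holds

The claim holds here, so x = 2 is not a counterexample. (A counterexample exists elsewhere, e.g. x = -1.)

Answer: No, x = 2 is not a counterexample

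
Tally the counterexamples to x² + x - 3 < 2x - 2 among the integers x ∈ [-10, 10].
Counterexamples in [-10, 10]: {-10, -9, -8, -7, -6, -5, -4, -3, -2, -1, 2, 3, 4, 5, 6, 7, 8, 9, 10}.

Counting them gives 19 values.

Answer: 19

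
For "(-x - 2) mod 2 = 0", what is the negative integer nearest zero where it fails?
Testing negative integers from -1 downward:
x = -1: LHS = (-(-1) - 2) mod 2 = (-1) mod 2 = 1; 1 = 0 — FAILS  ← closest negative counterexample to 0

Answer: x = -1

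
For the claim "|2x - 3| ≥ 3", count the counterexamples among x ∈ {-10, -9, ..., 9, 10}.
Counterexamples in [-10, 10]: {1, 2}.

Counting them gives 2 values.

Answer: 2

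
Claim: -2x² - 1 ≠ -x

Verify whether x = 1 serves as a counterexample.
Substitute x = 1 into the relation:
x = 1: LHS = -2·1² - 1 = -3; -3 ≠ -1 — holds

The relation holds at x = 1, so it is not a counterexample.

Answer: No, x = 1 is not a counterexample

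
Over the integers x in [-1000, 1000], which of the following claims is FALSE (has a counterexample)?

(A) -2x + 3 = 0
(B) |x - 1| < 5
(A) x = 0: LHS = -2·0 + 3 = 3; 3 = 0 — FAILS
(B) x = -4: LHS = |(-4) - 1| = |-5| = 5; 5 < 5 — FAILS

Answer: Both A and B are false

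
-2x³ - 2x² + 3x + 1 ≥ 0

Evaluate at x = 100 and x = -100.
x = 100: LHS = -2·100³ - 2·100² + 3·100 + 1 = -2019699; -2019699 ≥ 0 — FAILS
x = -100: LHS = -2·(-100)³ - 2·(-100)² + 3·(-100) + 1 = 1979701; 1979701 ≥ 0 — holds

Answer: Partially: fails for x = 100, holds for x = -100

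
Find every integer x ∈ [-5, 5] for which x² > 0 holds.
Holds for: {-5, -4, -3, -2, -1, 1, 2, 3, 4, 5}
Fails for: {0}

Answer: {-5, -4, -3, -2, -1, 1, 2, 3, 4, 5}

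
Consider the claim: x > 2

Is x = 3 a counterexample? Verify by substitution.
Substitute x = 3 into the relation:
x = 3: 3 > 2 — holds

The claim holds here, so x = 3 is not a counterexample. (A counterexample exists elsewhere, e.g. x = 0.)

Answer: No, x = 3 is not a counterexample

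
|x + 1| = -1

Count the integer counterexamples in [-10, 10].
Counterexamples in [-10, 10]: {-10, -9, -8, -7, -6, -5, -4, -3, -2, -1, 0, 1, 2, 3, 4, 5, 6, 7, 8, 9, 10}.

Counting them gives 21 values.

Answer: 21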